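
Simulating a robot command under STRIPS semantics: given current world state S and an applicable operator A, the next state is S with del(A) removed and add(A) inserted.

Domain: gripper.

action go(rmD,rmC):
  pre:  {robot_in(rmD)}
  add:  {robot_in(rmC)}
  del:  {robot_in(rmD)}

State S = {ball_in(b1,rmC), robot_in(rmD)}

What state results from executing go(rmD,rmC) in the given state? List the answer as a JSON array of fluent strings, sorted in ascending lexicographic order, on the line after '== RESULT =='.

Progress:
  pre ⊆ S: {robot_in(rmD)} ⊆ S  — applicable
  S \ del = {ball_in(b1,rmC)}
  ∪ add   = {ball_in(b1,rmC), robot_in(rmC)}

== RESULT ==
["ball_in(b1,rmC)", "robot_in(rmC)"]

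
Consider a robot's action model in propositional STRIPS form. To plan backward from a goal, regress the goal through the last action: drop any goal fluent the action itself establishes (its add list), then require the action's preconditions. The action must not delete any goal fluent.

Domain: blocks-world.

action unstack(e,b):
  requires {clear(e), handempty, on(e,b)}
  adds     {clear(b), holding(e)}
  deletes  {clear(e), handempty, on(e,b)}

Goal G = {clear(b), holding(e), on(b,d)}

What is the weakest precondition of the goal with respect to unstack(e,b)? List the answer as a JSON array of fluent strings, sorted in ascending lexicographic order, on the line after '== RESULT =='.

Regress:
  G ∩ del = {}  (empty — regression defined)
  G \ add = {clear(b), holding(e), on(b,d)} \ {clear(b), holding(e)} = {on(b,d)}
  ∪ pre   = {on(b,d)} ∪ {clear(e), handempty, on(e,b)}
          = {clear(e), handempty, on(b,d), on(e,b)}

== RESULT ==
["clear(e)", "handempty", "on(b,d)", "on(e,b)"]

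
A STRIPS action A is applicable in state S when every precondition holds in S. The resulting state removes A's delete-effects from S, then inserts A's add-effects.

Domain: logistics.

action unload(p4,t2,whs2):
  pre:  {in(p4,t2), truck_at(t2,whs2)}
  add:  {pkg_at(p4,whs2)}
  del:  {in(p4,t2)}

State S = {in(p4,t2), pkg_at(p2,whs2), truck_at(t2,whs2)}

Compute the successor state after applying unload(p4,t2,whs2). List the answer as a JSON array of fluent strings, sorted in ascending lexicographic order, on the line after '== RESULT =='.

Progress:
  pre ⊆ S: {in(p4,t2), truck_at(t2,whs2)} ⊆ S  — applicable
  S \ del = {pkg_at(p2,whs2), truck_at(t2,whs2)}
  ∪ add   = {pkg_at(p2,whs2), pkg_at(p4,whs2), truck_at(t2,whs2)}

== RESULT ==
["pkg_at(p2,whs2)", "pkg_at(p4,whs2)", "truck_at(t2,whs2)"]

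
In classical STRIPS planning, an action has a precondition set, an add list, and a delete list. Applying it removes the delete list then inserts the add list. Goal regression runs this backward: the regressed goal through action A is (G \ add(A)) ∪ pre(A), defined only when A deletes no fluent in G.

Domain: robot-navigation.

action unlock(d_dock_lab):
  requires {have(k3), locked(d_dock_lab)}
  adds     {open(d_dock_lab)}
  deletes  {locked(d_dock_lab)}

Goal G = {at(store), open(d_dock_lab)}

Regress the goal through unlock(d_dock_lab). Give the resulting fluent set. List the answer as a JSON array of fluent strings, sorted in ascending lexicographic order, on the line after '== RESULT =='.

Regress:
  G ∩ del = {}  (empty — regression defined)
  G \ add = {at(store), open(d_dock_lab)} \ {open(d_dock_lab)} = {at(store)}
  ∪ pre   = {at(store)} ∪ {have(k3), locked(d_dock_lab)}
          = {at(store), have(k3), locked(d_dock_lab)}

== RESULT ==
["at(store)", "have(k3)", "locked(d_dock_lab)"]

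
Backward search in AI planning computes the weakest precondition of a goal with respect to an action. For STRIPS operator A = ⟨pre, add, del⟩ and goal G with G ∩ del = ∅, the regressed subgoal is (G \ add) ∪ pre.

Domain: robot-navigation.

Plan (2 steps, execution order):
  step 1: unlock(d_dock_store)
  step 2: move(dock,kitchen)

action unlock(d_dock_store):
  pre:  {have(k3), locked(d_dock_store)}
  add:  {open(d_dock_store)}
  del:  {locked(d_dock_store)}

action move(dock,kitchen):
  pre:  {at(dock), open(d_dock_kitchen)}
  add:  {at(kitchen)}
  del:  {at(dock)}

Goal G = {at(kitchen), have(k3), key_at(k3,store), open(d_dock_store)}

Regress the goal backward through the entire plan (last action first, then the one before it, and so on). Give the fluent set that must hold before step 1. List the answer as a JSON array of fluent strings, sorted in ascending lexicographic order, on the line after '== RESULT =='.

Regress step by step:
  through step 2 (move(dock,kitchen)): drop {at(kitchen)}, keep {have(k3), key_at(k3,store), open(d_dock_store)}, require {at(dock), open(d_dock_kitchen)}
    → {at(dock), have(k3), key_at(k3,store), open(d_dock_kitchen), open(d_dock_store)}
  through step 1 (unlock(d_dock_store)): drop {open(d_dock_store)}, keep {at(dock), have(k3), key_at(k3,store), open(d_dock_kitchen)}, require {have(k3), locked(d_dock_store)}
    → {at(dock), have(k3), key_at(k3,store), locked(d_dock_store), open(d_dock_kitchen)}

== RESULT ==
["at(dock)", "have(k3)", "key_at(k3,store)", "locked(d_dock_store)", "open(d_dock_kitchen)"]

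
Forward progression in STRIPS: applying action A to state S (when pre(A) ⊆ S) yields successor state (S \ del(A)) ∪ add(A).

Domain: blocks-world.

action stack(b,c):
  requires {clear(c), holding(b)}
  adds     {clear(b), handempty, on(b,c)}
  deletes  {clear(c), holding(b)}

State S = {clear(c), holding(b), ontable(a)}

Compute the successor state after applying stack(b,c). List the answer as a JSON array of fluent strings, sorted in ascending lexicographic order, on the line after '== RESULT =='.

Progress:
  pre ⊆ S: {clear(c), holding(b)} ⊆ S  — applicable
  S \ del = {ontable(a)}
  ∪ add   = {clear(b), handempty, on(b,c), ontable(a)}

== RESULT ==
["clear(b)", "handempty", "on(b,c)", "ontable(a)"]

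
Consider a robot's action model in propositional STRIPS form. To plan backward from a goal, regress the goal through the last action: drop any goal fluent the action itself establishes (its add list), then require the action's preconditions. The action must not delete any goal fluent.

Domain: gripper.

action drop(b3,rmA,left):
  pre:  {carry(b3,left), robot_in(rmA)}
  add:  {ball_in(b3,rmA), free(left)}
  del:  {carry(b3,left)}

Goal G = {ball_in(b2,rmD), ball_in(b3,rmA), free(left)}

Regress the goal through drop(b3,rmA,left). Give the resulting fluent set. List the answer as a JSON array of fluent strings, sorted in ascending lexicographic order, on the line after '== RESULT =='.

Regress:
  G ∩ del = {}  (empty — regression defined)
  G \ add = {ball_in(b2,rmD), ball_in(b3,rmA), free(left)} \ {ball_in(b3,rmA), free(left)} = {ball_in(b2,rmD)}
  ∪ pre   = {ball_in(b2,rmD)} ∪ {carry(b3,left), robot_in(rmA)}
          = {ball_in(b2,rmD), carry(b3,left), robot_in(rmA)}

== RESULT ==
["ball_in(b2,rmD)", "carry(b3,left)", "robot_in(rmA)"]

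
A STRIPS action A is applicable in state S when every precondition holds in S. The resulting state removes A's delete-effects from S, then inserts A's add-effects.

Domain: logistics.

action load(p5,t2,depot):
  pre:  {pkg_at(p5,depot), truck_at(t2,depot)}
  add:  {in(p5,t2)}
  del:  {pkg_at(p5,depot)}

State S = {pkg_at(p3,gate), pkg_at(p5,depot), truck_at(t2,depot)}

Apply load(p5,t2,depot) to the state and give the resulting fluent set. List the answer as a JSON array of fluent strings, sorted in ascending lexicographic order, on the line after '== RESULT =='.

Compute (S \ del) ∪ add:
  pre ⊆ S: {pkg_at(p5,depot), truck_at(t2,depot)} ⊆ S  — applicable
  S \ del = {pkg_at(p3,gate), truck_at(t2,depot)}
  ∪ add   = {in(p5,t2), pkg_at(p3,gate), truck_at(t2,depot)}

== RESULT ==
["in(p5,t2)", "pkg_at(p3,gate)", "truck_at(t2,depot)"]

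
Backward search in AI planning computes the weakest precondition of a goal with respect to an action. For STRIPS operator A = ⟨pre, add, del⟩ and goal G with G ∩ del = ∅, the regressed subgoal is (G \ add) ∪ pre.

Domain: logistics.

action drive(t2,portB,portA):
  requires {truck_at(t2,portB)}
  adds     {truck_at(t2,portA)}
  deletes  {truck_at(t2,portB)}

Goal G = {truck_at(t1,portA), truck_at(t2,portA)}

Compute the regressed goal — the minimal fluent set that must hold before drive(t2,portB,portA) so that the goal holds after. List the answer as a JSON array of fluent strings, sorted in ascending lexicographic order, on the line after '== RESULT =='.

Regress:
  G ∩ del = {}  (empty — regression defined)
  G \ add = {truck_at(t1,portA), truck_at(t2,portA)} \ {truck_at(t2,portA)} = {truck_at(t1,portA)}
  ∪ pre   = {truck_at(t1,portA)} ∪ {truck_at(t2,portB)}
          = {truck_at(t1,portA), truck_at(t2,portB)}

== RESULT ==
["truck_at(t1,portA)", "truck_at(t2,portB)"]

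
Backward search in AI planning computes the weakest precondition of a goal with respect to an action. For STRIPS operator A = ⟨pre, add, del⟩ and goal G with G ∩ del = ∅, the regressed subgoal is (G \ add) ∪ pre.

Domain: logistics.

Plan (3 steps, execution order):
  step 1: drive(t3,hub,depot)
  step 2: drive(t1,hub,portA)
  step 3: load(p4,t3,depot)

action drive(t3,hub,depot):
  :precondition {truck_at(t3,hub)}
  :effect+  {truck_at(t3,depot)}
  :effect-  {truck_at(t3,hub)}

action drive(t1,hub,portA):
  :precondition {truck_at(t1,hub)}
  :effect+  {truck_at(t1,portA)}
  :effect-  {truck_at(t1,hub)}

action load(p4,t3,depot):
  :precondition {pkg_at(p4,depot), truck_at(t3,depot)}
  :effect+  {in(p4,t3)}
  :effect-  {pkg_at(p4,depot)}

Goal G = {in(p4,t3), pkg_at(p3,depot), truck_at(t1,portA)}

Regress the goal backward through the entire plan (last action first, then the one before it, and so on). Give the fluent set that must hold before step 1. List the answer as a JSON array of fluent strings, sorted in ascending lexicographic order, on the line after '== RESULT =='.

Regress step by step:
  through step 3 (load(p4,t3,depot)): drop {in(p4,t3)}, keep {pkg_at(p3,depot), truck_at(t1,portA)}, require {pkg_at(p4,depot), truck_at(t3,depot)}
    → {pkg_at(p3,depot), pkg_at(p4,depot), truck_at(t1,portA), truck_at(t3,depot)}
  through step 2 (drive(t1,hub,portA)): drop {truck_at(t1,portA)}, keep {pkg_at(p3,depot), pkg_at(p4,depot), truck_at(t3,depot)}, require {truck_at(t1,hub)}
    → {pkg_at(p3,depot), pkg_at(p4,depot), truck_at(t1,hub), truck_at(t3,depot)}
  through step 1 (drive(t3,hub,depot)): drop {truck_at(t3,depot)}, keep {pkg_at(p3,depot), pkg_at(p4,depot), truck_at(t1,hub)}, require {truck_at(t3,hub)}
    → {pkg_at(p3,depot), pkg_at(p4,depot), truck_at(t1,hub), truck_at(t3,hub)}

== RESULT ==
["pkg_at(p3,depot)", "pkg_at(p4,depot)", "truck_at(t1,hub)", "truck_at(t3,hub)"]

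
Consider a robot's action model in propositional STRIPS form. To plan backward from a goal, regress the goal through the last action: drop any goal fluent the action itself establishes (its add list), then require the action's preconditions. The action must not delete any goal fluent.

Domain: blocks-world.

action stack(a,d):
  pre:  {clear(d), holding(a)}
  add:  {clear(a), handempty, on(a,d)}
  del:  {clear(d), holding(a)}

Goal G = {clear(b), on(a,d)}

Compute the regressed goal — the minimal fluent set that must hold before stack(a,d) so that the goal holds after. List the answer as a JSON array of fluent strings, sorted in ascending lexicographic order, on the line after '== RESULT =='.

Regress:
  G ∩ del = {}  (empty — regression defined)
  G \ add = {clear(b), on(a,d)} \ {clear(a), handempty, on(a,d)} = {clear(b)}
  ∪ pre   = {clear(b)} ∪ {clear(d), holding(a)}
          = {clear(b), clear(d), holding(a)}

== RESULT ==
["clear(b)", "clear(d)", "holding(a)"]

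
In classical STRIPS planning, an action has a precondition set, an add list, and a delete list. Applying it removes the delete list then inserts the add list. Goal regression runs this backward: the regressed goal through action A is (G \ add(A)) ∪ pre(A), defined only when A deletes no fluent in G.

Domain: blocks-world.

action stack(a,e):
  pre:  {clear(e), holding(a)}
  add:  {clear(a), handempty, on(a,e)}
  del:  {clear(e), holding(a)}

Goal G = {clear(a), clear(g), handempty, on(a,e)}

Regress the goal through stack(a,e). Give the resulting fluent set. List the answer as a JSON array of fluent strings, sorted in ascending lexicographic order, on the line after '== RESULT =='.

Compute (G \ add) ∪ pre:
  G ∩ del = {}  (empty — regression defined)
  G \ add = {clear(a), clear(g), handempty, on(a,e)} \ {clear(a), handempty, on(a,e)} = {clear(g)}
  ∪ pre   = {clear(g)} ∪ {clear(e), holding(a)}
          = {clear(e), clear(g), holding(a)}

== RESULT ==
["clear(e)", "clear(g)", "holding(a)"]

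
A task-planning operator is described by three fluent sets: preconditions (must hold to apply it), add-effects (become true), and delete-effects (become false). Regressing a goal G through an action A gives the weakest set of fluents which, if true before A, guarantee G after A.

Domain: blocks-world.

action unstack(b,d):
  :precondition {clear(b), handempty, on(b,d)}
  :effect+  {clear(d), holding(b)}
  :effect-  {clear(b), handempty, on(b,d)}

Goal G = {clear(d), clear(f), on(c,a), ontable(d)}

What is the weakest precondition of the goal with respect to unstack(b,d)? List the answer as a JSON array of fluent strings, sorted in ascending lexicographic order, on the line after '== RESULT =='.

Regress:
  G ∩ del = {}  (empty — regression defined)
  G \ add = {clear(d), clear(f), on(c,a), ontable(d)} \ {clear(d), holding(b)} = {clear(f), on(c,a), ontable(d)}
  ∪ pre   = {clear(f), on(c,a), ontable(d)} ∪ {clear(b), handempty, on(b,d)}
          = {clear(b), clear(f), handempty, on(b,d), on(c,a), ontable(d)}

== RESULT ==
["clear(b)", "clear(f)", "handempty", "on(b,d)", "on(c,a)", "ontable(d)"]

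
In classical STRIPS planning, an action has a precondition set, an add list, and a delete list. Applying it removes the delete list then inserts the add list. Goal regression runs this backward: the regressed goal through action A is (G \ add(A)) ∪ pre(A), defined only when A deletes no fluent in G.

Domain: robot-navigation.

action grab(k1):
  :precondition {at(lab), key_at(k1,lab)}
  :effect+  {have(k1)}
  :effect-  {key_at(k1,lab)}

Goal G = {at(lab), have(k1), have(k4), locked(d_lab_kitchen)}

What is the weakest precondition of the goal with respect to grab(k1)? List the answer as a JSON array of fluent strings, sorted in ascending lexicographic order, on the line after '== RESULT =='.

Compute (G \ add) ∪ pre:
  G ∩ del = {}  (empty — regression defined)
  G \ add = {at(lab), have(k1), have(k4), locked(d_lab_kitchen)} \ {have(k1)} = {at(lab), have(k4), locked(d_lab_kitchen)}
  ∪ pre   = {at(lab), have(k4), locked(d_lab_kitchen)} ∪ {at(lab), key_at(k1,lab)}
          = {at(lab), have(k4), key_at(k1,lab), locked(d_lab_kitchen)}

== RESULT ==
["at(lab)", "have(k4)", "key_at(k1,lab)", "locked(d_lab_kitchen)"]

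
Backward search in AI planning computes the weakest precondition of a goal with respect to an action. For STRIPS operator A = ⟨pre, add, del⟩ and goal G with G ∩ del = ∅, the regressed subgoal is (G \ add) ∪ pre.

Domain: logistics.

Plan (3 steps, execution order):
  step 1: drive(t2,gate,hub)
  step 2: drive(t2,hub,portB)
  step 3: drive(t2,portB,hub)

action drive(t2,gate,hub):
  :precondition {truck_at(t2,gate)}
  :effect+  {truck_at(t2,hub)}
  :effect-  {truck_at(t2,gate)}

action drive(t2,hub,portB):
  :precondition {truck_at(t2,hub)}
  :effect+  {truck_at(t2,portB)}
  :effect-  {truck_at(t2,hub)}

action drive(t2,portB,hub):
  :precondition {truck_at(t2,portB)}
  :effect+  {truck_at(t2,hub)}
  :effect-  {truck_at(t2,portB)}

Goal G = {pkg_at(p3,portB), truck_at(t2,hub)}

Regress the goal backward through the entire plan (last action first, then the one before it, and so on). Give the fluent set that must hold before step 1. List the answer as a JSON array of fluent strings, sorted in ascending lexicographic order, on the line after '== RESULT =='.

Work backward from the goal:
  through step 3 (drive(t2,portB,hub)): drop {truck_at(t2,hub)}, keep {pkg_at(p3,portB)}, require {truck_at(t2,portB)}
    → {pkg_at(p3,portB), truck_at(t2,portB)}
  through step 2 (drive(t2,hub,portB)): drop {truck_at(t2,portB)}, keep {pkg_at(p3,portB)}, require {truck_at(t2,hub)}
    → {pkg_at(p3,portB), truck_at(t2,hub)}
  through step 1 (drive(t2,gate,hub)): drop {truck_at(t2,hub)}, keep {pkg_at(p3,portB)}, require {truck_at(t2,gate)}
    → {pkg_at(p3,portB), truck_at(t2,gate)}

== RESULT ==
["pkg_at(p3,portB)", "truck_at(t2,gate)"]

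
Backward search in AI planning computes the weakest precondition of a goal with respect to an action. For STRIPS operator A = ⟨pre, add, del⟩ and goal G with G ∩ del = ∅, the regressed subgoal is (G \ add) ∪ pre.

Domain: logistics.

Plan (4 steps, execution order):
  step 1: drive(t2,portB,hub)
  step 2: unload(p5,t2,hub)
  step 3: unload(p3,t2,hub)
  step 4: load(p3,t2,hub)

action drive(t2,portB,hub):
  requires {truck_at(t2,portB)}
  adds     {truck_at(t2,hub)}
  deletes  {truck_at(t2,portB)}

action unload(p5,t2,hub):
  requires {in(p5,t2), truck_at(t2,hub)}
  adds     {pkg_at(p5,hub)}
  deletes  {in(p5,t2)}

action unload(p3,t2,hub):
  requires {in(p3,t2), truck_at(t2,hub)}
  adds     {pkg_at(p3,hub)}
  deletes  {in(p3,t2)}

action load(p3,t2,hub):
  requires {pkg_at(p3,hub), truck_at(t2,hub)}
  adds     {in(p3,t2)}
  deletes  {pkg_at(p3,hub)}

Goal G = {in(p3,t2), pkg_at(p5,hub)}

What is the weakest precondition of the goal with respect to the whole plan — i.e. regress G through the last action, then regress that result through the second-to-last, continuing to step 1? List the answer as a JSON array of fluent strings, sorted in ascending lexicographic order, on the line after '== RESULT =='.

Work backward from the goal:
  through step 4 (load(p3,t2,hub)): drop {in(p3,t2)}, keep {pkg_at(p5,hub)}, require {pkg_at(p3,hub), truck_at(t2,hub)}
    → {pkg_at(p3,hub), pkg_at(p5,hub), truck_at(t2,hub)}
  through step 3 (unload(p3,t2,hub)): drop {pkg_at(p3,hub)}, keep {pkg_at(p5,hub), truck_at(t2,hub)}, require {in(p3,t2), truck_at(t2,hub)}
    → {in(p3,t2), pkg_at(p5,hub), truck_at(t2,hub)}
  through step 2 (unload(p5,t2,hub)): drop {pkg_at(p5,hub)}, keep {in(p3,t2), truck_at(t2,hub)}, require {in(p5,t2), truck_at(t2,hub)}
    → {in(p3,t2), in(p5,t2), truck_at(t2,hub)}
  through step 1 (drive(t2,portB,hub)): drop {truck_at(t2,hub)}, keep {in(p3,t2), in(p5,t2)}, require {truck_at(t2,portB)}
    → {in(p3,t2), in(p5,t2), truck_at(t2,portB)}

== RESULT ==
["in(p3,t2)", "in(p5,t2)", "truck_at(t2,portB)"]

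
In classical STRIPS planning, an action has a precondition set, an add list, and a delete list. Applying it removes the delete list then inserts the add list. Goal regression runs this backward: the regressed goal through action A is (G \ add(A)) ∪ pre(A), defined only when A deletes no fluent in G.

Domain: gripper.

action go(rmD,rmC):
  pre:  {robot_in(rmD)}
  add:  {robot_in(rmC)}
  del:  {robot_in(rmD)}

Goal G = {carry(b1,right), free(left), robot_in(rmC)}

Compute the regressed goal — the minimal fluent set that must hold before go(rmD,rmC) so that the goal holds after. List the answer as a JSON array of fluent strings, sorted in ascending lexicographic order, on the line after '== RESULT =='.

Regress:
  G ∩ del = {}  (empty — regression defined)
  G \ add = {carry(b1,right), free(left), robot_in(rmC)} \ {robot_in(rmC)} = {carry(b1,right), free(left)}
  ∪ pre   = {carry(b1,right), free(left)} ∪ {robot_in(rmD)}
          = {carry(b1,right), free(left), robot_in(rmD)}

== RESULT ==
["carry(b1,right)", "free(left)", "robot_in(rmD)"]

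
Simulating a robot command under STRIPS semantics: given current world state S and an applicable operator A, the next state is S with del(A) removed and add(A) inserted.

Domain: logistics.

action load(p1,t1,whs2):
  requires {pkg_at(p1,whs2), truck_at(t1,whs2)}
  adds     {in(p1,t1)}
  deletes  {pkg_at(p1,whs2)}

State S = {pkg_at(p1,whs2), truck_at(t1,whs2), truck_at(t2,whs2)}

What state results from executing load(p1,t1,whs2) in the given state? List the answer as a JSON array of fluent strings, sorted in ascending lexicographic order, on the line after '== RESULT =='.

Compute (S \ del) ∪ add:
  pre ⊆ S: {pkg_at(p1,whs2), truck_at(t1,whs2)} ⊆ S  — applicable
  S \ del = {truck_at(t1,whs2), truck_at(t2,whs2)}
  ∪ add   = {in(p1,t1), truck_at(t1,whs2), truck_at(t2,whs2)}

== RESULT ==
["in(p1,t1)", "truck_at(t1,whs2)", "truck_at(t2,whs2)"]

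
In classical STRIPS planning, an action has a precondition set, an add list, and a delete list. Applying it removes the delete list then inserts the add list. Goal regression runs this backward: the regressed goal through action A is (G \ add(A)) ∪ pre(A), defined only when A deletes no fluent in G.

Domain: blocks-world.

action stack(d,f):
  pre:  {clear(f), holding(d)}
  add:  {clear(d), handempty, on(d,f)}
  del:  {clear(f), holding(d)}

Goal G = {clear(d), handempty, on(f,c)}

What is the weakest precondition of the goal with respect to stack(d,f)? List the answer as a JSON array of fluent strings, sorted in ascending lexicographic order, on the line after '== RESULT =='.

Regress:
  G ∩ del = {}  (empty — regression defined)
  G \ add = {clear(d), handempty, on(f,c)} \ {clear(d), handempty, on(d,f)} = {on(f,c)}
  ∪ pre   = {on(f,c)} ∪ {clear(f), holding(d)}
          = {clear(f), holding(d), on(f,c)}

== RESULT ==
["clear(f)", "holding(d)", "on(f,c)"]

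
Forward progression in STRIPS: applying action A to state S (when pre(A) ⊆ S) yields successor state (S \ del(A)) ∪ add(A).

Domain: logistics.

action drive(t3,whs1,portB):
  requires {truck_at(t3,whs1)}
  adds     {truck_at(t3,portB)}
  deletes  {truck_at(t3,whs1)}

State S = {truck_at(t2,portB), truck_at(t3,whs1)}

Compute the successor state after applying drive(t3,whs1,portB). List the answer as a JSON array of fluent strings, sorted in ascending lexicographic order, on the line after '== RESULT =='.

Compute (S \ del) ∪ add:
  pre ⊆ S: {truck_at(t3,whs1)} ⊆ S  — applicable
  S \ del = {truck_at(t2,portB)}
  ∪ add   = {truck_at(t2,portB), truck_at(t3,portB)}

== RESULT ==
["truck_at(t2,portB)", "truck_at(t3,portB)"]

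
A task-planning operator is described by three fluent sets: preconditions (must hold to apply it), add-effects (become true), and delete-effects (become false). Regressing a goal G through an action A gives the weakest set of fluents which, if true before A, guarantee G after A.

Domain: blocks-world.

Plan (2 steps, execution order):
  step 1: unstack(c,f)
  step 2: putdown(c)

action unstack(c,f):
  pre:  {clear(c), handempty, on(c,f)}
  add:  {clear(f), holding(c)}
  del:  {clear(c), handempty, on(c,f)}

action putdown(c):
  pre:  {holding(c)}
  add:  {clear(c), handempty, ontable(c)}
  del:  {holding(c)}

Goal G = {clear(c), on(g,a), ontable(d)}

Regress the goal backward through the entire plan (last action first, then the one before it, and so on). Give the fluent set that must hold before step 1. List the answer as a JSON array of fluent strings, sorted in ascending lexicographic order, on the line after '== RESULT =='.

Work backward from the goal:
  through step 2 (putdown(c)): drop {clear(c)}, keep {on(g,a), ontable(d)}, require {holding(c)}
    → {holding(c), on(g,a), ontable(d)}
  through step 1 (unstack(c,f)): drop {holding(c)}, keep {on(g,a), ontable(d)}, require {clear(c), handempty, on(c,f)}
    → {clear(c), handempty, on(c,f), on(g,a), ontable(d)}

== RESULT ==
["clear(c)", "handempty", "on(c,f)", "on(g,a)", "ontable(d)"]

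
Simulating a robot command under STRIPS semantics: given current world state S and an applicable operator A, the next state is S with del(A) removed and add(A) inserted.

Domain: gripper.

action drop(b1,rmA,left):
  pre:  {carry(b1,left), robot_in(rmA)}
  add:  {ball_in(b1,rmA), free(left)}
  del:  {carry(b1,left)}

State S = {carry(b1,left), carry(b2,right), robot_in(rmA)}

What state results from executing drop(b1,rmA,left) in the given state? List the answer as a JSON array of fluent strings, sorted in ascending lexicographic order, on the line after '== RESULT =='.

Compute (S \ del) ∪ add:
  pre ⊆ S: {carry(b1,left), robot_in(rmA)} ⊆ S  — applicable
  S \ del = {carry(b2,right), robot_in(rmA)}
  ∪ add   = {ball_in(b1,rmA), carry(b2,right), free(left), robot_in(rmA)}

== RESULT ==
["ball_in(b1,rmA)", "carry(b2,right)", "free(left)", "robot_in(rmA)"]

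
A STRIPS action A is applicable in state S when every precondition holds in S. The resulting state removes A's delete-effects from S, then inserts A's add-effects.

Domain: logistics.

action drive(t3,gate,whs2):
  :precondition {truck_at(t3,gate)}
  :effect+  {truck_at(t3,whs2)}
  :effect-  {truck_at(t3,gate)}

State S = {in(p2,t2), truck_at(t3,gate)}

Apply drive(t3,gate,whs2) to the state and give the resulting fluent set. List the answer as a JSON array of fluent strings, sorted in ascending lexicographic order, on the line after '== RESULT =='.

Compute (S \ del) ∪ add:
  pre ⊆ S: {truck_at(t3,gate)} ⊆ S  — applicable
  S \ del = {in(p2,t2)}
  ∪ add   = {in(p2,t2), truck_at(t3,whs2)}

== RESULT ==
["in(p2,t2)", "truck_at(t3,whs2)"]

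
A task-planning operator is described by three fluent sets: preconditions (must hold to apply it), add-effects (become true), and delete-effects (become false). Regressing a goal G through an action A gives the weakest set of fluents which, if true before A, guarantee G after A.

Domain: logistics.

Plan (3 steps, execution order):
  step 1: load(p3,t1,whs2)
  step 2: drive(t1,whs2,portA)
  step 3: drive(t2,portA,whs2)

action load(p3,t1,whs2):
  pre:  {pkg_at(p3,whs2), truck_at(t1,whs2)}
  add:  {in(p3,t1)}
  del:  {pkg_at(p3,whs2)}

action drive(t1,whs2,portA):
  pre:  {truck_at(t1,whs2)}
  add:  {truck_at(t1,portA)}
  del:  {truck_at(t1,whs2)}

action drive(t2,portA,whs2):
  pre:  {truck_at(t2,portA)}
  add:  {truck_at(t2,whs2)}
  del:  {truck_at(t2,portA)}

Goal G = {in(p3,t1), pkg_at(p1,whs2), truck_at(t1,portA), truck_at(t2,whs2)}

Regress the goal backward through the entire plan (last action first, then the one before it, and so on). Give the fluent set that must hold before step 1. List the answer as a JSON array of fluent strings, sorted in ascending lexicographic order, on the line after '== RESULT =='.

Work backward from the goal:
  through step 3 (drive(t2,portA,whs2)): drop {truck_at(t2,whs2)}, keep {in(p3,t1), pkg_at(p1,whs2), truck_at(t1,portA)}, require {truck_at(t2,portA)}
    → {in(p3,t1), pkg_at(p1,whs2), truck_at(t1,portA), truck_at(t2,portA)}
  through step 2 (drive(t1,whs2,portA)): drop {truck_at(t1,portA)}, keep {in(p3,t1), pkg_at(p1,whs2), truck_at(t2,portA)}, require {truck_at(t1,whs2)}
    → {in(p3,t1), pkg_at(p1,whs2), truck_at(t1,whs2), truck_at(t2,portA)}
  through step 1 (load(p3,t1,whs2)): drop {in(p3,t1)}, keep {pkg_at(p1,whs2), truck_at(t1,whs2), truck_at(t2,portA)}, require {pkg_at(p3,whs2), truck_at(t1,whs2)}
    → {pkg_at(p1,whs2), pkg_at(p3,whs2), truck_at(t1,whs2), truck_at(t2,portA)}

== RESULT ==
["pkg_at(p1,whs2)", "pkg_at(p3,whs2)", "truck_at(t1,whs2)", "truck_at(t2,portA)"]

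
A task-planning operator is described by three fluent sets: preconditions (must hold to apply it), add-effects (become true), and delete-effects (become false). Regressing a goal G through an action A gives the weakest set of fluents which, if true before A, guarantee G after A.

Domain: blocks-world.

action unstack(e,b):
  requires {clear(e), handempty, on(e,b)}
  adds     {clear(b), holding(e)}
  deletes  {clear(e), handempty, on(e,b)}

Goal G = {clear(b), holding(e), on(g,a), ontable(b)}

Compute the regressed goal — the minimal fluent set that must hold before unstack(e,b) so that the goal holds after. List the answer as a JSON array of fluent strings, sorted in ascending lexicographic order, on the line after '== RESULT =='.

Regress:
  G ∩ del = {}  (empty — regression defined)
  G \ add = {clear(b), holding(e), on(g,a), ontable(b)} \ {clear(b), holding(e)} = {on(g,a), ontable(b)}
  ∪ pre   = {on(g,a), ontable(b)} ∪ {clear(e), handempty, on(e,b)}
          = {clear(e), handempty, on(e,b), on(g,a), ontable(b)}

== RESULT ==
["clear(e)", "handempty", "on(e,b)", "on(g,a)", "ontable(b)"]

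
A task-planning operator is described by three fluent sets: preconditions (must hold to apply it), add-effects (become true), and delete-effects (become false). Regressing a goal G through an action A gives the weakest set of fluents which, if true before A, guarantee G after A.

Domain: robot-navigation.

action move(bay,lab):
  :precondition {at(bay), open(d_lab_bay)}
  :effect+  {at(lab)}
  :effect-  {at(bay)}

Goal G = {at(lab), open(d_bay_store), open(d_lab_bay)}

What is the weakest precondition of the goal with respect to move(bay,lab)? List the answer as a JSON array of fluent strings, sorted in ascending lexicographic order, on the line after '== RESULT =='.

Compute (G \ add) ∪ pre:
  G ∩ del = {}  (empty — regression defined)
  G \ add = {at(lab), open(d_bay_store), open(d_lab_bay)} \ {at(lab)} = {open(d_bay_store), open(d_lab_bay)}
  ∪ pre   = {open(d_bay_store), open(d_lab_bay)} ∪ {at(bay), open(d_lab_bay)}
          = {at(bay), open(d_bay_store), open(d_lab_bay)}

== RESULT ==
["at(bay)", "open(d_bay_store)", "open(d_lab_bay)"]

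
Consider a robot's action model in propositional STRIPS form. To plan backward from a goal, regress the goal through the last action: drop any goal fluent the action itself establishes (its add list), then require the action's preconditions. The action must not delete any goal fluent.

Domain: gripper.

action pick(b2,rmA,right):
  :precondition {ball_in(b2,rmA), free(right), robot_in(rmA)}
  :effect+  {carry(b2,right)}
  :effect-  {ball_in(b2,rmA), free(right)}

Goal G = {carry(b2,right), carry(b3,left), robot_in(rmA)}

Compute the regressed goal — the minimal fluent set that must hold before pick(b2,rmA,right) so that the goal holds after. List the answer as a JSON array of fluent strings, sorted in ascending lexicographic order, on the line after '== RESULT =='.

Compute (G \ add) ∪ pre:
  G ∩ del = {}  (empty — regression defined)
  G \ add = {carry(b2,right), carry(b3,left), robot_in(rmA)} \ {carry(b2,right)} = {carry(b3,left), robot_in(rmA)}
  ∪ pre   = {carry(b3,left), robot_in(rmA)} ∪ {ball_in(b2,rmA), free(right), robot_in(rmA)}
          = {ball_in(b2,rmA), carry(b3,left), free(right), robot_in(rmA)}

== RESULT ==
["ball_in(b2,rmA)", "carry(b3,left)", "free(right)", "robot_in(rmA)"]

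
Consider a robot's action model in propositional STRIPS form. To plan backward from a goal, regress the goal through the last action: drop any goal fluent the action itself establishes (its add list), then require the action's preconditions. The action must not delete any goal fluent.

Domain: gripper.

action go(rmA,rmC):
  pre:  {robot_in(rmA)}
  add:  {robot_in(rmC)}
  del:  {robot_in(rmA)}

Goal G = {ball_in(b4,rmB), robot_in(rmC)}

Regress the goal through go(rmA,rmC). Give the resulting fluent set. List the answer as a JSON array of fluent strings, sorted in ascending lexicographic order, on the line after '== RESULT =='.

Regress:
  G ∩ del = {}  (empty — regression defined)
  G \ add = {ball_in(b4,rmB), robot_in(rmC)} \ {robot_in(rmC)} = {ball_in(b4,rmB)}
  ∪ pre   = {ball_in(b4,rmB)} ∪ {robot_in(rmA)}
          = {ball_in(b4,rmB), robot_in(rmA)}

== RESULT ==
["ball_in(b4,rmB)", "robot_in(rmA)"]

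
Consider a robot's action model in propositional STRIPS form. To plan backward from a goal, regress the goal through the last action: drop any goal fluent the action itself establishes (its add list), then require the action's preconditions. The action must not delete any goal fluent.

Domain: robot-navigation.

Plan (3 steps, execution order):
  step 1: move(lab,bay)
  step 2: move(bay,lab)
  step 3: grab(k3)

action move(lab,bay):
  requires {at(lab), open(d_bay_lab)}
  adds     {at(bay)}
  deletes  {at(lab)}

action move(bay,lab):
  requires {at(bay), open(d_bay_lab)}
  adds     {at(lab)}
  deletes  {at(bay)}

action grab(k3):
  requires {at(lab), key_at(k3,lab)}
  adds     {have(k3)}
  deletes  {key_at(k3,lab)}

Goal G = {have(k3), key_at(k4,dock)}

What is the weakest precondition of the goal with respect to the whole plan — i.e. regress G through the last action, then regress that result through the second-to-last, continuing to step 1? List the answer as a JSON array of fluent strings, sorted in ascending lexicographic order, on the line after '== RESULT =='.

Regress step by step:
  through step 3 (grab(k3)): drop {have(k3)}, keep {key_at(k4,dock)}, require {at(lab), key_at(k3,lab)}
    → {at(lab), key_at(k3,lab), key_at(k4,dock)}
  through step 2 (move(bay,lab)): drop {at(lab)}, keep {key_at(k3,lab), key_at(k4,dock)}, require {at(bay), open(d_bay_lab)}
    → {at(bay), key_at(k3,lab), key_at(k4,dock), open(d_bay_lab)}
  through step 1 (move(lab,bay)): drop {at(bay)}, keep {key_at(k3,lab), key_at(k4,dock), open(d_bay_lab)}, require {at(lab), open(d_bay_lab)}
    → {at(lab), key_at(k3,lab), key_at(k4,dock), open(d_bay_lab)}

== RESULT ==
["at(lab)", "key_at(k3,lab)", "key_at(k4,dock)", "open(d_bay_lab)"]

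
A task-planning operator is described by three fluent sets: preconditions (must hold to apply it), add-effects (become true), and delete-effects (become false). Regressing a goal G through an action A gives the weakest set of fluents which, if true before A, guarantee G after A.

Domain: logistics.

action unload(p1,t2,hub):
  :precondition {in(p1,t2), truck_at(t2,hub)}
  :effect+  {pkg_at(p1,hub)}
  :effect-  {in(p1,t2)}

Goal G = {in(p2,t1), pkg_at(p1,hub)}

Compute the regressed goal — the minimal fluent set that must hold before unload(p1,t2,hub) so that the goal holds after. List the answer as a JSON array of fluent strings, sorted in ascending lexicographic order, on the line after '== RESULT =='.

Compute (G \ add) ∪ pre:
  G ∩ del = {}  (empty — regression defined)
  G \ add = {in(p2,t1), pkg_at(p1,hub)} \ {pkg_at(p1,hub)} = {in(p2,t1)}
  ∪ pre   = {in(p2,t1)} ∪ {in(p1,t2), truck_at(t2,hub)}
          = {in(p1,t2), in(p2,t1), truck_at(t2,hub)}

== RESULT ==
["in(p1,t2)", "in(p2,t1)", "truck_at(t2,hub)"]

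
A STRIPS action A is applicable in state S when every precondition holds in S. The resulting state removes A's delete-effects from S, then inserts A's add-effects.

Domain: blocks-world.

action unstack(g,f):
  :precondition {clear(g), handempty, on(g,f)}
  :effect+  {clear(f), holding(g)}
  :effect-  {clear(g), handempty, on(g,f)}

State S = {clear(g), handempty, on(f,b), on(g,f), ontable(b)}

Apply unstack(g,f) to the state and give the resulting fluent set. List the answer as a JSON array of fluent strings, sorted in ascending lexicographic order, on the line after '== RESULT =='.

Compute (S \ del) ∪ add:
  pre ⊆ S: {clear(g), handempty, on(g,f)} ⊆ S  — applicable
  S \ del = {on(f,b), ontable(b)}
  ∪ add   = {clear(f), holding(g), on(f,b), ontable(b)}

== RESULT ==
["clear(f)", "holding(g)", "on(f,b)", "ontable(b)"]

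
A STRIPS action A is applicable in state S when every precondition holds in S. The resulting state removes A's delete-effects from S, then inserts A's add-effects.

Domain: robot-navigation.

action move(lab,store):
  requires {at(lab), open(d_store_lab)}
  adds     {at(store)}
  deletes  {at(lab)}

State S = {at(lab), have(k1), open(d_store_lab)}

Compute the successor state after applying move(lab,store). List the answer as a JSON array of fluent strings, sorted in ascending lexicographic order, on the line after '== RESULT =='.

Compute (S \ del) ∪ add:
  pre ⊆ S: {at(lab), open(d_store_lab)} ⊆ S  — applicable
  S \ del = {have(k1), open(d_store_lab)}
  ∪ add   = {at(store), have(k1), open(d_store_lab)}

== RESULT ==
["at(store)", "have(k1)", "open(d_store_lab)"]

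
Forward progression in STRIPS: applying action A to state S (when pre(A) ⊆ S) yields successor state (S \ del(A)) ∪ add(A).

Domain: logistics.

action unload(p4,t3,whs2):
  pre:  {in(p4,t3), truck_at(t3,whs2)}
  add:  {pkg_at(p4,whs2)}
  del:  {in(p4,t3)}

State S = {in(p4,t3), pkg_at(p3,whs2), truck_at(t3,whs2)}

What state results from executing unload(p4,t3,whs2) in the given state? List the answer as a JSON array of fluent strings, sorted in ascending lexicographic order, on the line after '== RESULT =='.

Compute (S \ del) ∪ add:
  pre ⊆ S: {in(p4,t3), truck_at(t3,whs2)} ⊆ S  — applicable
  S \ del = {pkg_at(p3,whs2), truck_at(t3,whs2)}
  ∪ add   = {pkg_at(p3,whs2), pkg_at(p4,whs2), truck_at(t3,whs2)}

== RESULT ==
["pkg_at(p3,whs2)", "pkg_at(p4,whs2)", "truck_at(t3,whs2)"]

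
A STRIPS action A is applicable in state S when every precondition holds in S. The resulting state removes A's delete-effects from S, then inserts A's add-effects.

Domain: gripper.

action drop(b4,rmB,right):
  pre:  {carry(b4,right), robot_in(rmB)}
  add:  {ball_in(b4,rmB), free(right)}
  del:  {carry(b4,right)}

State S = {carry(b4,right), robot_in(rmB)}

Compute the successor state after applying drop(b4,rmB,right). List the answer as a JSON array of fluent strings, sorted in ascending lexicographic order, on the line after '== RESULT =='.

Compute (S \ del) ∪ add:
  pre ⊆ S: {carry(b4,right), robot_in(rmB)} ⊆ S  — applicable
  S \ del = {robot_in(rmB)}
  ∪ add   = {ball_in(b4,rmB), free(right), robot_in(rmB)}

== RESULT ==
["ball_in(b4,rmB)", "free(right)", "robot_in(rmB)"]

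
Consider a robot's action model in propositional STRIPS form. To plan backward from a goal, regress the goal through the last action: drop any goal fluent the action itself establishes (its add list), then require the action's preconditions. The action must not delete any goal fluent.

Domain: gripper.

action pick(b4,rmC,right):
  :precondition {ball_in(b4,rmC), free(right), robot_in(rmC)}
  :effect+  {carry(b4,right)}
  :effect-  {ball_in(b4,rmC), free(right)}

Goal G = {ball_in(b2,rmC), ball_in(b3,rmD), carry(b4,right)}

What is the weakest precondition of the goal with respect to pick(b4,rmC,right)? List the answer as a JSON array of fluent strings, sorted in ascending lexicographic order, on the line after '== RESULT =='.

Compute (G \ add) ∪ pre:
  G ∩ del = {}  (empty — regression defined)
  G \ add = {ball_in(b2,rmC), ball_in(b3,rmD), carry(b4,right)} \ {carry(b4,right)} = {ball_in(b2,rmC), ball_in(b3,rmD)}
  ∪ pre   = {ball_in(b2,rmC), ball_in(b3,rmD)} ∪ {ball_in(b4,rmC), free(right), robot_in(rmC)}
          = {ball_in(b2,rmC), ball_in(b3,rmD), ball_in(b4,rmC), free(right), robot_in(rmC)}

== RESULT ==
["ball_in(b2,rmC)", "ball_in(b3,rmD)", "ball_in(b4,rmC)", "free(right)", "robot_in(rmC)"]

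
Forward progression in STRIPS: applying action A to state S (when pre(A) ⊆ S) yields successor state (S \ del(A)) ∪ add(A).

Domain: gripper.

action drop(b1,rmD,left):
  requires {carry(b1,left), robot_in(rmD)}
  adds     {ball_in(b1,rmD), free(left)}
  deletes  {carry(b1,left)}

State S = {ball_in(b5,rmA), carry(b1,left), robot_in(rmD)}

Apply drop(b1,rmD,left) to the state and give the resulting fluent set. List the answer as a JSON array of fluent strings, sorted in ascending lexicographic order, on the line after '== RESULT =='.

Compute (S \ del) ∪ add:
  pre ⊆ S: {carry(b1,left), robot_in(rmD)} ⊆ S  — applicable
  S \ del = {ball_in(b5,rmA), robot_in(rmD)}
  ∪ add   = {ball_in(b1,rmD), ball_in(b5,rmA), free(left), robot_in(rmD)}

== RESULT ==
["ball_in(b1,rmD)", "ball_in(b5,rmA)", "free(left)", "robot_in(rmD)"]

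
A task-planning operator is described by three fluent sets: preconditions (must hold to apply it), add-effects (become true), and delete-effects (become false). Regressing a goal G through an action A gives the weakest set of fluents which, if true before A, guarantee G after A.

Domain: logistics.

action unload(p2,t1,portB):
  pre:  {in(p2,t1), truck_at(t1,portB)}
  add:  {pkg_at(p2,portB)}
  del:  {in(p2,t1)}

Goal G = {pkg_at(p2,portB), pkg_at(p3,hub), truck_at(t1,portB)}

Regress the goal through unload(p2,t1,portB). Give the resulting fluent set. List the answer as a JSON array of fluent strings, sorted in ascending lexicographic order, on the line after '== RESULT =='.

Compute (G \ add) ∪ pre:
  G ∩ del = {}  (empty — regression defined)
  G \ add = {pkg_at(p2,portB), pkg_at(p3,hub), truck_at(t1,portB)} \ {pkg_at(p2,portB)} = {pkg_at(p3,hub), truck_at(t1,portB)}
  ∪ pre   = {pkg_at(p3,hub), truck_at(t1,portB)} ∪ {in(p2,t1), truck_at(t1,portB)}
          = {in(p2,t1), pkg_at(p3,hub), truck_at(t1,portB)}

== RESULT ==
["in(p2,t1)", "pkg_at(p3,hub)", "truck_at(t1,portB)"]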